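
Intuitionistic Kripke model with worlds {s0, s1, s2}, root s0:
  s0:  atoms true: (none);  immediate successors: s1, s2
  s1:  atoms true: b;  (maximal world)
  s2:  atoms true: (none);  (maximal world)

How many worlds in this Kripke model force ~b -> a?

1

s0: does not force it — s0 ||-/- ~b -> a: at the accessible world s2, s2 ||- ~b but s2 ||-/- a.
s1: forces it.
s2: does not force it.
Worlds forcing the formula: {s1}.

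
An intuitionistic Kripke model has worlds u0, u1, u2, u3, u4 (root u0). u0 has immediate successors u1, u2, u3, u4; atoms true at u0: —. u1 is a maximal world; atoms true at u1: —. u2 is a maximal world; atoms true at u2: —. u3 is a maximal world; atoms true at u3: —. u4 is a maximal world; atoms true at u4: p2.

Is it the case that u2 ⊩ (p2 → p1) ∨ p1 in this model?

u2 ⊩ (p2 → p1) ∨ p1 via the disjunct p2 → p1.

Yes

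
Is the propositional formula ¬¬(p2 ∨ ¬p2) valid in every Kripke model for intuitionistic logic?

This is the double negation of excluded middle, which is intuitionistically derivable.
Assuming ¬(p2 ∨ ¬p2): from p2 we'd get p2 ∨ ¬p2, so ¬p2; but then p2 ∨ ¬p2 again — contradiction. Hence ¬¬(p2 ∨ ¬p2).

Yes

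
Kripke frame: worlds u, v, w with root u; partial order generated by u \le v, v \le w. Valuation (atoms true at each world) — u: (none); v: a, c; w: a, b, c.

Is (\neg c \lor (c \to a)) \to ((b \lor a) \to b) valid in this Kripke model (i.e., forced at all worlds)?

Not every world: u \nVdash (\neg c \lor (c \to a)) \to ((b \lor a) \to b).
u \nVdash (\neg c \lor (c \to a)) \to ((b \lor a) \to b): already at u itself, u \Vdash \neg c \lor (c \to a) but u \nVdash (b \lor a) \to b.
u \nVdash (b \lor a) \to b: at the accessible world v, v \Vdash b \lor a but v \nVdash b.
v lacks atom b, so v \nVdash b.

No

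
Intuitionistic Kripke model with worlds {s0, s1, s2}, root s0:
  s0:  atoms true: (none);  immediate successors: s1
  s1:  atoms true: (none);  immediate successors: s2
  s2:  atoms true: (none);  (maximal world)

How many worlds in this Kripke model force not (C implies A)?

s0: does not force it — s0 does not force not (C implies A) since s0 is accessible from s0 and s0 forces C implies A.
s1: does not force it — s1 does not force not (C implies A) since s1 is accessible from s1 and s1 forces C implies A.
s2: does not force it — s2 does not force not (C implies A) since s2 is accessible from s2 and s2 forces C implies A.
Worlds forcing the formula: { }.

0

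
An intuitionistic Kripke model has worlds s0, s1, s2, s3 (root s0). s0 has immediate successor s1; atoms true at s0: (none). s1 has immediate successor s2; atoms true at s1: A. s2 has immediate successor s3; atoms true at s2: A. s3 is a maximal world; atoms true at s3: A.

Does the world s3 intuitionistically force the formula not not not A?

No

s3 does not force not not not A since s3 is accessible from s3 and s3 forces not not A.
s3 forces not not A: no world accessible from s3 forces not A.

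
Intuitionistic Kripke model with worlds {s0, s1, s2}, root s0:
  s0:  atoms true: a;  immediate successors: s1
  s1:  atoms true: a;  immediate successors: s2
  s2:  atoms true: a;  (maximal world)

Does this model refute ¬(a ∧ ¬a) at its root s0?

s0 ⊩ ¬(a ∧ ¬a): no world accessible from s0 forces a ∧ ¬a.
So the root s0 forces ¬(a ∧ ¬a); the model is not a countermodel.

No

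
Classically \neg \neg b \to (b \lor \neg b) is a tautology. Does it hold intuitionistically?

No

This is a variant of double-negation elimination (deriving excluded middle from double negation), which is not intuitionistically valid.
A Kripke countermodel: worlds u0, u1; order generated by u0 \le u1; atoms true at each world — u0:{}; u1:{b}.
u0 \nVdash \neg \neg b \to (b \lor \neg b): already at u0 itself, u0 \Vdash \neg \neg b but u0 \nVdash b \lor \neg b.
u0 \nVdash b \lor \neg b: neither disjunct is forced at u0.
u0 lacks atom b, so u0 \nVdash b.
So the root u0 does not force the formula.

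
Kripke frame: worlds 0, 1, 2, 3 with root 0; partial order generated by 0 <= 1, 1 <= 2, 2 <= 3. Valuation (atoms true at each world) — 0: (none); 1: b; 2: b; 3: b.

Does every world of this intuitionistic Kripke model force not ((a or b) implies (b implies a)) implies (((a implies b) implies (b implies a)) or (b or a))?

No

Not every world: 0 does not force not ((a or b) implies (b implies a)) implies (((a implies b) implies (b implies a)) or (b or a)).
0 does not force not ((a or b) implies (b implies a)) implies (((a implies b) implies (b implies a)) or (b or a)): already at 0 itself, 0 forces not ((a or b) implies (b implies a)) but 0 does not force ((a implies b) implies (b implies a)) or (b or a).
0 does not force ((a implies b) implies (b implies a)) or (b or a): neither disjunct is forced at 0.
0 does not force (a implies b) implies (b implies a): already at 0 itself, 0 forces a implies b but 0 does not force b implies a.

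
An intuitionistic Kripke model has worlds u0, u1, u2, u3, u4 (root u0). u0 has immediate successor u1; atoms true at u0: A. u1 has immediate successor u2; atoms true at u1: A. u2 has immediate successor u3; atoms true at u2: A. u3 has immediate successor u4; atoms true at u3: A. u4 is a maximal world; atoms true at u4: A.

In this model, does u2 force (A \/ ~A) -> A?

u2 ||- (A \/ ~A) -> A: every world accessible from u2 that forces A \/ ~A (namely u2, u3, u4) also forces A.

Yes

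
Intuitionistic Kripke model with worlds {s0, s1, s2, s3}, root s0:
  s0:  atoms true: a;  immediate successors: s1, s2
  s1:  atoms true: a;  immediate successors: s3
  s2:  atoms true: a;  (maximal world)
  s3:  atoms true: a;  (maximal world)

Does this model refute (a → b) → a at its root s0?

No

s0 ⊩ (a → b) → a vacuously: no world accessible from s0 forces the antecedent a → b.
So the root s0 forces (a → b) → a; the model is not a countermodel.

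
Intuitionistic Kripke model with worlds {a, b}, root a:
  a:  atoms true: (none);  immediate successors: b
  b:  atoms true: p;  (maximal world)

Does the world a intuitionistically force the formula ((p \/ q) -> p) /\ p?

a ||-/- ((p \/ q) -> p) /\ p since a fails p.

No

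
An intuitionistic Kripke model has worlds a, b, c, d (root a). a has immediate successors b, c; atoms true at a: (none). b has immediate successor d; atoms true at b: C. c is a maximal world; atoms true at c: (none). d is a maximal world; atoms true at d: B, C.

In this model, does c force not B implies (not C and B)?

No

c does not force not B implies (not C and B): already at c itself, c forces not B but c does not force not C and B.
c does not force not C and B since c fails B.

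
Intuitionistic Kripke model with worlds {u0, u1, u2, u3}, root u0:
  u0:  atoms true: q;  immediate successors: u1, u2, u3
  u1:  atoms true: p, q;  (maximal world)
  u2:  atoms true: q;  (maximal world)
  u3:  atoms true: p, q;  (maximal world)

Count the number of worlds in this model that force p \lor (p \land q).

u0: does not force it — u0 \nVdash p \lor (p \land q): neither disjunct is forced at u0.
u1: forces it.
u2: does not force it — u2 \nVdash p \lor (p \land q): neither disjunct is forced at u2.
u3: forces it.
Worlds forcing the formula: {u1, u3}.

2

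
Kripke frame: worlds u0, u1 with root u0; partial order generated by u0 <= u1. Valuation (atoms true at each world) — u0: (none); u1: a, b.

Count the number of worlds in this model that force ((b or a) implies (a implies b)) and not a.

u0: does not force it — u0 does not force ((b or a) implies (a implies b)) and not a since u0 fails not a.
u1: does not force it.
Worlds forcing the formula: { }.

0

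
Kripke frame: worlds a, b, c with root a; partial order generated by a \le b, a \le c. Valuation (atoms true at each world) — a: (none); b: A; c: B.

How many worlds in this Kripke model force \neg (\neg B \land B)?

3

a: forces it.
b: forces it.
c: forces it.
Worlds forcing the formula: {a, b, c}.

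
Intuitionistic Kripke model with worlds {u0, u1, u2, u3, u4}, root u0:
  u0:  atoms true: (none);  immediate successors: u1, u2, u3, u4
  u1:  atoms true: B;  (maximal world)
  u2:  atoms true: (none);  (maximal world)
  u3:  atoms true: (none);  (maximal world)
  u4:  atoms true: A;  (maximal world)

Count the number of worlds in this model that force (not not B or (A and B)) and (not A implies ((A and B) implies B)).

u0: does not force it — u0 does not force (not not B or (A and B)) and (not A implies ((A and B) implies B)) since u0 fails not not B or (A and B).
u1: forces it.
u2: does not force it.
u3: does not force it.
u4: does not force it.
Worlds forcing the formula: {u1}.

1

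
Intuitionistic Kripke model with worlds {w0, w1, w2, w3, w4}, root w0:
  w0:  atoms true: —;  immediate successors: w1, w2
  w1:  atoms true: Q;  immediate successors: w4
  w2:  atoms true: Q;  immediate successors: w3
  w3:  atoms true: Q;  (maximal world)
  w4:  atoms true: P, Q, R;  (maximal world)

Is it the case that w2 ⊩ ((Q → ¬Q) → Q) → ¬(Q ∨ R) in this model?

w2 ⊮ ((Q → ¬Q) → Q) → ¬(Q ∨ R): already at w2 itself, w2 ⊩ (Q → ¬Q) → Q but w2 ⊮ ¬(Q ∨ R).
w2 ⊮ ¬(Q ∨ R) since w2 is accessible from w2 and w2 ⊩ Q ∨ R.
w2 ⊩ Q ∨ R via the disjunct Q.

No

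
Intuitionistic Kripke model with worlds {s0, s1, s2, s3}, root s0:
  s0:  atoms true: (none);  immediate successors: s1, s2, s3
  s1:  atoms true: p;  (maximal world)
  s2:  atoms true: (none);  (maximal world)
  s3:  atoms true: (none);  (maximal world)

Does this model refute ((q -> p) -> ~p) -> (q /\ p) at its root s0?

Yes

s0 ||-/- ((q -> p) -> ~p) -> (q /\ p): at the accessible world s2, s2 ||- (q -> p) -> ~p but s2 ||-/- q /\ p.
s2 ||-/- q /\ p since s2 fails q.
So the root s0 does not force ((q -> p) -> ~p) -> (q /\ p); the model is a countermodel.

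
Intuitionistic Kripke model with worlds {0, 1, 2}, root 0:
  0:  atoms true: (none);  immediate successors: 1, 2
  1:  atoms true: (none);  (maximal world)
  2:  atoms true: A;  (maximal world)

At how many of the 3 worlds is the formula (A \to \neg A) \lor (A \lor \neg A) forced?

2

0: does not force it — 0 \nVdash (A \to \neg A) \lor (A \lor \neg A): neither disjunct is forced at 0.
1: forces it.
2: forces it.
Worlds forcing the formula: {1, 2}.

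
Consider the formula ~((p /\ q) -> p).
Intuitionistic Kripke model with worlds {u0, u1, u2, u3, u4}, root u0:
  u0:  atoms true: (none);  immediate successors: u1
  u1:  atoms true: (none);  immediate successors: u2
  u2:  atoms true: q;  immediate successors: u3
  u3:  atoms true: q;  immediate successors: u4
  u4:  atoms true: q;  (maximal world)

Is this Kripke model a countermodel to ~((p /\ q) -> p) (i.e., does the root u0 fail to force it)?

u0 ||-/- ~((p /\ q) -> p) since u0 is accessible from u0 and u0 ||- (p /\ q) -> p.
u0 ||- (p /\ q) -> p vacuously: no world accessible from u0 forces the antecedent p /\ q.
So the root u0 does not force ~((p /\ q) -> p); the model is a countermodel.

Yes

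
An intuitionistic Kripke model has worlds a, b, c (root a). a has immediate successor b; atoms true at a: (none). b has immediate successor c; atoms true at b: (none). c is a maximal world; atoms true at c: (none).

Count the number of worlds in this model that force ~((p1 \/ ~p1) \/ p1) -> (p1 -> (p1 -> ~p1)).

3

a: forces it.
b: forces it.
c: forces it.
Worlds forcing the formula: {a, b, c}.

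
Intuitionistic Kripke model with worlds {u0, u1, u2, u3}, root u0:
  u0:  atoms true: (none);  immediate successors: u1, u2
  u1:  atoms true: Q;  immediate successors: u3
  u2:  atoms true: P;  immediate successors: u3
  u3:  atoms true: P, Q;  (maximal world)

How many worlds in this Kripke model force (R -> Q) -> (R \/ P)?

2

u0: does not force it — u0 ||-/- (R -> Q) -> (R \/ P): already at u0 itself, u0 ||- R -> Q but u0 ||-/- R \/ P.
u1: does not force it — u1 ||-/- (R -> Q) -> (R \/ P): already at u1 itself, u1 ||- R -> Q but u1 ||-/- R \/ P.
u2: forces it.
u3: forces it.
Worlds forcing the formula: {u2, u3}.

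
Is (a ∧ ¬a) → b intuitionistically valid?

This is an instance of ex falso quodlibet, which is intuitionistically derivable.
No world can force both a and ¬a, so the antecedent a ∧ ¬a is never forced and the implication holds vacuously at every world.

Yes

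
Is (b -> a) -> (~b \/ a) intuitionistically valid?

This is the material-implication-as-disjunction principle, which is not intuitionistically valid.
A Kripke countermodel: worlds 0, 1; order generated by 0 <= 1; atoms true at each world — 0:{}; 1:{a,b}.
0 ||-/- (b -> a) -> (~b \/ a): already at 0 itself, 0 ||- b -> a but 0 ||-/- ~b \/ a.
0 ||-/- ~b \/ a: neither disjunct is forced at 0.
0 ||-/- ~b since 1 is accessible from 0 and 1 ||- b.
So the root 0 does not force the formula.

No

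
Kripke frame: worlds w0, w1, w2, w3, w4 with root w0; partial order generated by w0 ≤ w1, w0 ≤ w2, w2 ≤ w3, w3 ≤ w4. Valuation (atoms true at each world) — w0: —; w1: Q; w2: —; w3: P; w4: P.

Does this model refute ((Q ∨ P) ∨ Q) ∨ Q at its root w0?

Yes

w0 ⊮ ((Q ∨ P) ∨ Q) ∨ Q: neither disjunct is forced at w0.
w0 ⊮ (Q ∨ P) ∨ Q: neither disjunct is forced at w0.
w0 ⊮ Q ∨ P: neither disjunct is forced at w0.
w0 lacks atom Q, so w0 ⊮ Q.
So the root w0 does not force ((Q ∨ P) ∨ Q) ∨ Q; the model is a countermodel.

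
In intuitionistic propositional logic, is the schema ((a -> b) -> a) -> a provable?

This is Peirce's law, which is not intuitionistically valid.
A Kripke countermodel: worlds u0, u1; order generated by u0 <= u1; atoms true at each world — u0:{}; u1:{a}.
u0 ||-/- ((a -> b) -> a) -> a: already at u0 itself, u0 ||- (a -> b) -> a but u0 ||-/- a.
u0 lacks atom a, so u0 ||-/- a.
So the root u0 does not force the formula.

No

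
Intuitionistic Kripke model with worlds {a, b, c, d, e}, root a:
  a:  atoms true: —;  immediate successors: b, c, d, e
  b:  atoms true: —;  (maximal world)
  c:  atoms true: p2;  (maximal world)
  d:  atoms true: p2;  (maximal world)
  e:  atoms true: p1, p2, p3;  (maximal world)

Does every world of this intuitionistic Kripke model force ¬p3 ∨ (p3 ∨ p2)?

No

Not every world: a ⊮ ¬p3 ∨ (p3 ∨ p2).
a ⊮ ¬p3 ∨ (p3 ∨ p2): neither disjunct is forced at a.
a ⊮ ¬p3 since e is accessible from a and e ⊩ p3.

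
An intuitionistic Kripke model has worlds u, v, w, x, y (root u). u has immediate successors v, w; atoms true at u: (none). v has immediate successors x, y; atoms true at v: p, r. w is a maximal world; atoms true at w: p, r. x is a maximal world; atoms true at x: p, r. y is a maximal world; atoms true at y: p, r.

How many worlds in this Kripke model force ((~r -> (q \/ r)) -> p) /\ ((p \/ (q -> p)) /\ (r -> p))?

4

u: does not force it — u ||-/- ((~r -> (q \/ r)) -> p) /\ ((p \/ (q -> p)) /\ (r -> p)) since u fails (~r -> (q \/ r)) -> p.
v: forces it.
w: forces it.
x: forces it.
y: forces it.
Worlds forcing the formula: {v, w, x, y}.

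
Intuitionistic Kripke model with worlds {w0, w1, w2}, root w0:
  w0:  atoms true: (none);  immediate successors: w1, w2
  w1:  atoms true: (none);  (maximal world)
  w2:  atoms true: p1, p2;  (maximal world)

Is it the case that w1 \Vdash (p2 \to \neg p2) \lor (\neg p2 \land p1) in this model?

w1 \Vdash (p2 \to \neg p2) \lor (\neg p2 \land p1) via the disjunct p2 \to \neg p2.

Yes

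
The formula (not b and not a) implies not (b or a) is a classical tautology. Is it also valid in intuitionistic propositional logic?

Yes

This is a constructively valid De Morgan direction (conjunction of negations to negated disjunction), which is intuitionistically derivable.
If both not b and not a hold at a world, no accessible world forces b or forces a, so none forces b or a.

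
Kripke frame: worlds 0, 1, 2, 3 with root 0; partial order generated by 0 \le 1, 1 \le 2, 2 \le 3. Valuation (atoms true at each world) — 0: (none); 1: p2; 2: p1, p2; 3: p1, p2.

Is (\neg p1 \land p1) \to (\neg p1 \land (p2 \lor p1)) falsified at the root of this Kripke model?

0 \Vdash (\neg p1 \land p1) \to (\neg p1 \land (p2 \lor p1)) vacuously: no world accessible from 0 forces the antecedent \neg p1 \land p1.
So the root 0 forces (\neg p1 \land p1) \to (\neg p1 \land (p2 \lor p1)); the model is not a countermodel.

No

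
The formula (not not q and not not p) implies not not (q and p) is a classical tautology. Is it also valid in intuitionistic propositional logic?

Yes

This is the distribution of double negation over conjunction, which is intuitionistically derivable.
Assume not not q, not not p, and not (q and p). From q we'd get not p (since q and p is refuted), contradicting not not p; so not q, contradicting not not q.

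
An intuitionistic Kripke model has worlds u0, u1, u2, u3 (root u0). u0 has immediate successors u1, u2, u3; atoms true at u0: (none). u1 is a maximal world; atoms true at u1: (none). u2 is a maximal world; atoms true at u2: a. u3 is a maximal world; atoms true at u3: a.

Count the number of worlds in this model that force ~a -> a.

u0: does not force it — u0 ||-/- ~a -> a: at the accessible world u1, u1 ||- ~a but u1 ||-/- a.
u1: does not force it — u1 ||-/- ~a -> a: already at u1 itself, u1 ||- ~a but u1 ||-/- a.
u2: forces it.
u3: forces it.
Worlds forcing the formula: {u2, u3}.

2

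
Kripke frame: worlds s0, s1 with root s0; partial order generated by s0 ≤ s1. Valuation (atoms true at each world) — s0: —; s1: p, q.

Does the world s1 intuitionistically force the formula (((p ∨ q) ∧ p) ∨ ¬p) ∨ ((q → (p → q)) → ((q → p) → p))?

Yes

s1 ⊩ (((p ∨ q) ∧ p) ∨ ¬p) ∨ ((q → (p → q)) → ((q → p) → p)) via the disjunct ((p ∨ q) ∧ p) ∨ ¬p.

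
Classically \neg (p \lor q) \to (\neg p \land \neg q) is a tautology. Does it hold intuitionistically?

This is a constructively valid De Morgan direction (negated disjunction to conjunction of negations), which is intuitionistically derivable.
From \neg (p \lor q): if p held then p \lor q would, contradiction — so \neg p; similarly \neg q.

Yes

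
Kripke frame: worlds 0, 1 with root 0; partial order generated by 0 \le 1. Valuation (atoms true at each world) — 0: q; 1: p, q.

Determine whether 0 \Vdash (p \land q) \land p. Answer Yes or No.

0 \nVdash (p \land q) \land p since 0 fails p \land q.

No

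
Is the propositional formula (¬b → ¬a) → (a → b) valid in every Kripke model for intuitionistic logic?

No

This is the converse of contraposition, which is not intuitionistically valid.
A Kripke countermodel: worlds w0, w1; order generated by w0 ≤ w1; atoms true at each world — w0:{a}; w1:{a,b}.
w0 ⊮ (¬b → ¬a) → (a → b): already at w0 itself, w0 ⊩ ¬b → ¬a but w0 ⊮ a → b.
w0 ⊮ a → b: already at w0 itself, w0 ⊩ a but w0 ⊮ b.
w0 lacks atom b, so w0 ⊮ b.
So the root w0 does not force the formula.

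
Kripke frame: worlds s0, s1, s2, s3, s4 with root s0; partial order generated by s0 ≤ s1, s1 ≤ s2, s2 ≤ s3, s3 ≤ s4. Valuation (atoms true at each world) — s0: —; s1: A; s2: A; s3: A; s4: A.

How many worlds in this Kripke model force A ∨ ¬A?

4

s0: does not force it — s0 ⊮ A ∨ ¬A: neither disjunct is forced at s0.
s1: forces it.
s2: forces it.
s3: forces it.
s4: forces it.
Worlds forcing the formula: {s1, s2, s3, s4}.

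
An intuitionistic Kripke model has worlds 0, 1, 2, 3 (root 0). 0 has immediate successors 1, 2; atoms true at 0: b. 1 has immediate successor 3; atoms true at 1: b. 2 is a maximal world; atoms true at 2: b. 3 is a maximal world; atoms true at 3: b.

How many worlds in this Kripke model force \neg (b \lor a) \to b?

0: forces it.
1: forces it.
2: forces it.
3: forces it.
Worlds forcing the formula: {0, 1, 2, 3}.

4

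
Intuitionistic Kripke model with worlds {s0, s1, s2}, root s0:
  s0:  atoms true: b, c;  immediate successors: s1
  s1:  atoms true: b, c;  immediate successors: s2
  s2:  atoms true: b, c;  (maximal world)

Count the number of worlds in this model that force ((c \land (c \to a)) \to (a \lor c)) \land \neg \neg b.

3

s0: forces it.
s1: forces it.
s2: forces it.
Worlds forcing the formula: {s0, s1, s2}.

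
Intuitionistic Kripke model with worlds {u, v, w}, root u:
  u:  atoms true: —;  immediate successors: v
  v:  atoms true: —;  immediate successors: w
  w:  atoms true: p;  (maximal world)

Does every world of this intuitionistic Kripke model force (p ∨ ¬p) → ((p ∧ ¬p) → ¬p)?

Yes

u ⊩ (p ∨ ¬p) → ((p ∧ ¬p) → ¬p): every world accessible from u that forces p ∨ ¬p (namely w) also forces (p ∧ ¬p) → ¬p.
Since the root u forces (p ∨ ¬p) → ((p ∧ ¬p) → ¬p) and forcing is persistent (monotone upward), every world forces it.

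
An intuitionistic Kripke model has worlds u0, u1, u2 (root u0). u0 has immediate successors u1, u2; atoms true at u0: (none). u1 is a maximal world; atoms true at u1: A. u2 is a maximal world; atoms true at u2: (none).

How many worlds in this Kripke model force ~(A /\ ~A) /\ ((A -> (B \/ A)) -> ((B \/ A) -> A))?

u0: forces it.
u1: forces it.
u2: forces it.
Worlds forcing the formula: {u0, u1, u2}.

3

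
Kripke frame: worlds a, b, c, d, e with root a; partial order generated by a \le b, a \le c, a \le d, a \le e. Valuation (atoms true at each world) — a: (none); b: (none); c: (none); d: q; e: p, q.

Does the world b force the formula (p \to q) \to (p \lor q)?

b \nVdash (p \to q) \to (p \lor q): already at b itself, b \Vdash p \to q but b \nVdash p \lor q.
b \nVdash p \lor q: neither disjunct is forced at b.
b lacks atom p, so b \nVdash p.

No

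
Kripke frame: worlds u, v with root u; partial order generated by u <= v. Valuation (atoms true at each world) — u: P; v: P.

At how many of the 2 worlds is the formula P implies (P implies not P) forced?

u: does not force it — u does not force P implies (P implies not P): already at u itself, u forces P but u does not force P implies not P.
v: does not force it — v does not force P implies (P implies not P): already at v itself, v forces P but v does not force P implies not P.
Worlds forcing the formula: { }.

0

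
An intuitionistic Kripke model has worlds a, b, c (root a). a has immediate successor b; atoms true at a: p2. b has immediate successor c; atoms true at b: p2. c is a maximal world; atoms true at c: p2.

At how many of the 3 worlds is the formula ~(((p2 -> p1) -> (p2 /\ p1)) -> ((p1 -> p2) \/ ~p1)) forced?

a: does not force it — a ||-/- ~(((p2 -> p1) -> (p2 /\ p1)) -> ((p1 -> p2) \/ ~p1)) since a is accessible from a and a ||- ((p2 -> p1) -> (p2 /\ p1)) -> ((p1 -> p2) \/ ~p1).
b: does not force it.
c: does not force it.
Worlds forcing the formula: { }.

0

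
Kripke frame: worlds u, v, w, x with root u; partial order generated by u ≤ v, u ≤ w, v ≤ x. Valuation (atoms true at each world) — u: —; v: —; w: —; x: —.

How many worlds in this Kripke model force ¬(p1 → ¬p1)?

u: does not force it — u ⊮ ¬(p1 → ¬p1) since u is accessible from u and u ⊩ p1 → ¬p1.
v: does not force it.
w: does not force it.
x: does not force it.
Worlds forcing the formula: { }.

0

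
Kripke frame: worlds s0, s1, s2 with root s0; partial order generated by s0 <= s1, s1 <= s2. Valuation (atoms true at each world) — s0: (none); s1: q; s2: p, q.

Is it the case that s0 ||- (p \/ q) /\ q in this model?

No

s0 ||-/- (p \/ q) /\ q since s0 fails p \/ q.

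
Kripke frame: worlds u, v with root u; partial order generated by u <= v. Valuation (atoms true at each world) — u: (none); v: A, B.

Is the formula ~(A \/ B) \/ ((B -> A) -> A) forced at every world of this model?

Not every world: u ||-/- ~(A \/ B) \/ ((B -> A) -> A).
u ||-/- ~(A \/ B) \/ ((B -> A) -> A): neither disjunct is forced at u.
u ||-/- ~(A \/ B) since v is accessible from u and v ||- A \/ B.
v ||- A \/ B via the disjunct A.

No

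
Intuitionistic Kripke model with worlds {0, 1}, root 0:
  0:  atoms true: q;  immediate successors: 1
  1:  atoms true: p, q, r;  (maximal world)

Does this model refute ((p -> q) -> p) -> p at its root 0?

No

0 ||- ((p -> q) -> p) -> p: every world accessible from 0 that forces (p -> q) -> p (namely 1) also forces p.
So the root 0 forces ((p -> q) -> p) -> p; the model is not a countermodel.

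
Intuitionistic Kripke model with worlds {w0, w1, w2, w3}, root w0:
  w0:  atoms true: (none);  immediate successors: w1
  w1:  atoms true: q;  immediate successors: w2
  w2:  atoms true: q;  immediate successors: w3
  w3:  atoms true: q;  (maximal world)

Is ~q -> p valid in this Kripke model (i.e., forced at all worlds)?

Yes

w0 ||- ~q -> p vacuously: no world accessible from w0 forces the antecedent ~q.
Since the root w0 forces ~q -> p and forcing is persistent (monotone upward), every world forces it.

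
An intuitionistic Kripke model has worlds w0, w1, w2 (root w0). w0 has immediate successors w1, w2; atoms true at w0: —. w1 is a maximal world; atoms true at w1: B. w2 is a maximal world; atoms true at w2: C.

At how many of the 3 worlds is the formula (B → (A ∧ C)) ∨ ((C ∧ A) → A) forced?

3

w0: forces it.
w1: forces it.
w2: forces it.
Worlds forcing the formula: {w0, w1, w2}.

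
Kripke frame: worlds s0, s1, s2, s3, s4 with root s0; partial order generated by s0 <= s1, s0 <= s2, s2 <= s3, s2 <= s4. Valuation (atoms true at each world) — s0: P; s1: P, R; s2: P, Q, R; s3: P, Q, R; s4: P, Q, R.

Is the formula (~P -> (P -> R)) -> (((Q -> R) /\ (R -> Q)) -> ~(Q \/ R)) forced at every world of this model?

Not every world: s0 ||-/- (~P -> (P -> R)) -> (((Q -> R) /\ (R -> Q)) -> ~(Q \/ R)).
s0 ||-/- (~P -> (P -> R)) -> (((Q -> R) /\ (R -> Q)) -> ~(Q \/ R)): already at s0 itself, s0 ||- ~P -> (P -> R) but s0 ||-/- ((Q -> R) /\ (R -> Q)) -> ~(Q \/ R).
s0 ||-/- ((Q -> R) /\ (R -> Q)) -> ~(Q \/ R): at the accessible world s2, s2 ||- (Q -> R) /\ (R -> Q) but s2 ||-/- ~(Q \/ R).
s2 ||-/- ~(Q \/ R) since s2 is accessible from s2 and s2 ||- Q \/ R.

No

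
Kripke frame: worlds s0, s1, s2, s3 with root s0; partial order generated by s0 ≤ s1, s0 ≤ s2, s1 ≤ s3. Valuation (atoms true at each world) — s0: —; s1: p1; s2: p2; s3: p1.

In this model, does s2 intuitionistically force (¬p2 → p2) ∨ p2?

Yes

s2 ⊩ (¬p2 → p2) ∨ p2 via the disjunct ¬p2 → p2.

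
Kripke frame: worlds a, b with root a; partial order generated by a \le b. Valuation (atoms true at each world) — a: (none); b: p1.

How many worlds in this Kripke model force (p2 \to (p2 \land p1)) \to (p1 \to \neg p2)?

a: forces it.
b: forces it.
Worlds forcing the formula: {a, b}.

2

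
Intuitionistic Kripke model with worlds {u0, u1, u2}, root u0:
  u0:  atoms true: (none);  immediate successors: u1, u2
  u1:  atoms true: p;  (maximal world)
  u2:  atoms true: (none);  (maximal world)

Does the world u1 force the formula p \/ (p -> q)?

u1 ||- p \/ (p -> q) via the disjunct p.

Yes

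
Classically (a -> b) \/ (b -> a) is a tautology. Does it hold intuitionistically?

No

This is the Gödel–Dummett linearity axiom, which is not intuitionistically valid.
A Kripke countermodel: worlds 0, 1, 2; order generated by 0 <= 1, 0 <= 2; atoms true at each world — 0:{}; 1:{a}; 2:{b}.
0 ||-/- (a -> b) \/ (b -> a): neither disjunct is forced at 0.
0 ||-/- a -> b: at the accessible world 1, 1 ||- a but 1 ||-/- b.
1 lacks atom b, so 1 ||-/- b.
So the root 0 does not force the formula.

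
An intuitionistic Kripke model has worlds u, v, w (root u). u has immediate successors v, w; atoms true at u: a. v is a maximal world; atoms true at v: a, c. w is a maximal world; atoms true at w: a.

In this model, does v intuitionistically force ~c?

No

v ||-/- ~c since v is accessible from v and v ||- c.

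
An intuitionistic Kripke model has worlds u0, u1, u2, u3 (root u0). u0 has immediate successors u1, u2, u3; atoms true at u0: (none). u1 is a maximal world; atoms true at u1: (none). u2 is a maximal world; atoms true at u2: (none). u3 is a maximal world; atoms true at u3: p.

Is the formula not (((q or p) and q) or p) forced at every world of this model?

No

Not every world: u0 does not force not (((q or p) and q) or p).
u0 does not force not (((q or p) and q) or p) since u3 is accessible from u0 and u3 forces ((q or p) and q) or p.
u3 forces ((q or p) and q) or p via the disjunct p.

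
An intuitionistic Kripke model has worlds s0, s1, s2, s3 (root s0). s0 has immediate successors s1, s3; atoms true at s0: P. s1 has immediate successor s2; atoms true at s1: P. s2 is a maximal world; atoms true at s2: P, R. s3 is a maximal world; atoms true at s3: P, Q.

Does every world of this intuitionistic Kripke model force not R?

No

Not every world: s0 does not force not R.
s0 does not force not R since s2 is accessible from s0 and s2 forces R.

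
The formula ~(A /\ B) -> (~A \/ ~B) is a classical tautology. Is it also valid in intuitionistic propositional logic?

No

This is the constructively invalid direction of De Morgan's law for conjunction, which is not intuitionistically valid.
A Kripke countermodel: worlds w0, w1, w2; order generated by w0 <= w1, w0 <= w2; atoms true at each world — w0:{}; w1:{A}; w2:{B}.
w0 ||-/- ~(A /\ B) -> (~A \/ ~B): already at w0 itself, w0 ||- ~(A /\ B) but w0 ||-/- ~A \/ ~B.
w0 ||-/- ~A \/ ~B: neither disjunct is forced at w0.
w0 ||-/- ~A since w1 is accessible from w0 and w1 ||- A.
So the root w0 does not force the formula.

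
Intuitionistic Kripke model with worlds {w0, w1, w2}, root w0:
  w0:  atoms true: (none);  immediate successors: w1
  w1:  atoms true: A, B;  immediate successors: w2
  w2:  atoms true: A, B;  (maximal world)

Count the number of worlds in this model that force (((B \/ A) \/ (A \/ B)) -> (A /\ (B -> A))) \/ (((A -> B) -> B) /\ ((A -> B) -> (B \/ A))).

w0: forces it.
w1: forces it.
w2: forces it.
Worlds forcing the formula: {w0, w1, w2}.

3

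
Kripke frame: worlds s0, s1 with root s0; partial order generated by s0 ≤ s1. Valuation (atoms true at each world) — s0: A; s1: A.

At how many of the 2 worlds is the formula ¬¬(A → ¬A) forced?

0

s0: does not force it — s0 ⊮ ¬¬(A → ¬A) since s0 is accessible from s0 and s0 ⊩ ¬(A → ¬A).
s1: does not force it.
Worlds forcing the formula: { }.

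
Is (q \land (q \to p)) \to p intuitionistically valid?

This is modus ponens in implicational form, which is intuitionistically derivable.
If a world forces q and q \to p, then applying the implication at that world (which is accessible from itself) gives p.

Yes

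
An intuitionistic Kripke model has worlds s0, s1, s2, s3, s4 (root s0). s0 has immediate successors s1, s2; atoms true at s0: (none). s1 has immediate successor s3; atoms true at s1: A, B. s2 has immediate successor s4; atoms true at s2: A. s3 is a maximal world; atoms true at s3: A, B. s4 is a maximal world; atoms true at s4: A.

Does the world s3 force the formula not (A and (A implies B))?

No

s3 does not force not (A and (A implies B)) since s3 is accessible from s3 and s3 forces A and (A implies B).
s3 forces A and (A implies B) since s3 forces both conjuncts.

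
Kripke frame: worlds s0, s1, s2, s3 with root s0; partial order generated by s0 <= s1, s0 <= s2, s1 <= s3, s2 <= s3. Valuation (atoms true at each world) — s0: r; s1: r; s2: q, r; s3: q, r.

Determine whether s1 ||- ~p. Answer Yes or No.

Yes

s1 ||- ~p: no world accessible from s1 forces p.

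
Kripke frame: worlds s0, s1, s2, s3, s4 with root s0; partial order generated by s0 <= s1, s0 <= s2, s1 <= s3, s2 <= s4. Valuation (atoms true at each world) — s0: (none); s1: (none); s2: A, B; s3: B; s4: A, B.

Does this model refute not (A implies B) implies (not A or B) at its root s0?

No

s0 forces not (A implies B) implies (not A or B) vacuously: no world accessible from s0 forces the antecedent not (A implies B).
So the root s0 forces not (A implies B) implies (not A or B); the model is not a countermodel.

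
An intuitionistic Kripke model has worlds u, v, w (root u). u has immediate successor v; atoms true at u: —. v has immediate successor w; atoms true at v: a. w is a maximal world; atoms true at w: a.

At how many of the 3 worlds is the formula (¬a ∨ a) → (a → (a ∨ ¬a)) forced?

3

u: forces it.
v: forces it.
w: forces it.
Worlds forcing the formula: {u, v, w}.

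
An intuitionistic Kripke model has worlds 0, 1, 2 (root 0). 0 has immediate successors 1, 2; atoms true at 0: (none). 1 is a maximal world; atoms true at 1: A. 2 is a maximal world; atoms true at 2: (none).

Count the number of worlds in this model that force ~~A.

0: does not force it — 0 ||-/- ~~A since 2 is accessible from 0 and 2 ||- ~A.
1: forces it.
2: does not force it — 2 ||-/- ~~A since 2 is accessible from 2 and 2 ||- ~A.
Worlds forcing the formula: {1}.

1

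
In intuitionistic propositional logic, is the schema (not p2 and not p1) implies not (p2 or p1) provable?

This is a constructively valid De Morgan direction (conjunction of negations to negated disjunction), which is intuitionistically derivable.
If both not p2 and not p1 hold at a world, no accessible world forces p2 or forces p1, so none forces p2 or p1.

Yes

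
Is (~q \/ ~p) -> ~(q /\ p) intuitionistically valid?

Yes

This is a constructively valid De Morgan direction (disjunction of negations to negated conjunction), which is intuitionistically derivable.
If ~q holds at a world then no accessible world forces q, hence none forces q /\ p; likewise for ~p.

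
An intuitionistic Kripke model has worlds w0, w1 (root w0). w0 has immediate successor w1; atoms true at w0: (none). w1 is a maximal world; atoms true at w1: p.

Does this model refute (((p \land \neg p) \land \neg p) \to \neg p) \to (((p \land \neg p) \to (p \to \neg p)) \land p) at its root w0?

w0 \nVdash (((p \land \neg p) \land \neg p) \to \neg p) \to (((p \land \neg p) \to (p \to \neg p)) \land p): already at w0 itself, w0 \Vdash ((p \land \neg p) \land \neg p) \to \neg p but w0 \nVdash ((p \land \neg p) \to (p \to \neg p)) \land p.
w0 \nVdash ((p \land \neg p) \to (p \to \neg p)) \land p since w0 fails p.
So the root w0 does not force (((p \land \neg p) \land \neg p) \to \neg p) \to (((p \land \neg p) \to (p \to \neg p)) \land p); the model is a countermodel.

Yes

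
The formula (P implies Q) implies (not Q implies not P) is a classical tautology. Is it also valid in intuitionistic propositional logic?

This is the forward direction of contraposition, which is intuitionistically derivable.
Assume P implies Q and not Q. If P held then Q would follow, contradicting not Q; so not P.

Yes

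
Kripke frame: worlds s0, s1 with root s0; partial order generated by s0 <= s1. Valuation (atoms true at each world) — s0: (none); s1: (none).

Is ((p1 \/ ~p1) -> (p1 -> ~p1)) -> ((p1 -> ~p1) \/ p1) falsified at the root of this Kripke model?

s0 ||- ((p1 \/ ~p1) -> (p1 -> ~p1)) -> ((p1 -> ~p1) \/ p1): every world accessible from s0 that forces (p1 \/ ~p1) -> (p1 -> ~p1) (namely s0, s1) also forces (p1 -> ~p1) \/ p1.
So the root s0 forces ((p1 \/ ~p1) -> (p1 -> ~p1)) -> ((p1 -> ~p1) \/ p1); the model is not a countermodel.

No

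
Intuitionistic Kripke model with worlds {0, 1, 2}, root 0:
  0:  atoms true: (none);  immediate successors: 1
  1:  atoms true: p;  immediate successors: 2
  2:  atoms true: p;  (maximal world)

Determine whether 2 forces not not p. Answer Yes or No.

Yes

2 forces not not p: no world accessible from 2 forces not p.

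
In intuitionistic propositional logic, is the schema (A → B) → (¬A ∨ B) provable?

This is the material-implication-as-disjunction principle, which is not intuitionistically valid.
A Kripke countermodel: worlds w0, w1; order generated by w0 ≤ w1; atoms true at each world — w0:{}; w1:{A,B}.
w0 ⊮ (A → B) → (¬A ∨ B): already at w0 itself, w0 ⊩ A → B but w0 ⊮ ¬A ∨ B.
w0 ⊮ ¬A ∨ B: neither disjunct is forced at w0.
w0 ⊮ ¬A since w1 is accessible from w0 and w1 ⊩ A.
So the root w0 does not force the formula.

No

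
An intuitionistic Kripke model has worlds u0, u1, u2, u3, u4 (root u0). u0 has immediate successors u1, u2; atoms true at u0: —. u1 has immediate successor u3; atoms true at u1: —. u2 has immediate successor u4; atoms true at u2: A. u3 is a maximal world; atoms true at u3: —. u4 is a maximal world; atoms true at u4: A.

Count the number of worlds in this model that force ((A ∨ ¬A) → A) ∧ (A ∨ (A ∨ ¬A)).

2

u0: does not force it — u0 ⊮ ((A ∨ ¬A) → A) ∧ (A ∨ (A ∨ ¬A)) since u0 fails (A ∨ ¬A) → A.
u1: does not force it — u1 ⊮ ((A ∨ ¬A) → A) ∧ (A ∨ (A ∨ ¬A)) since u1 fails (A ∨ ¬A) → A.
u2: forces it.
u3: does not force it.
u4: forces it.
Worlds forcing the formula: {u2, u4}.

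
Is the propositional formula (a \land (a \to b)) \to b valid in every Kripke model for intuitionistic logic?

This is modus ponens in implicational form, which is intuitionistically derivable.
If a world forces a and a \to b, then applying the implication at that world (which is accessible from itself) gives b.

Yes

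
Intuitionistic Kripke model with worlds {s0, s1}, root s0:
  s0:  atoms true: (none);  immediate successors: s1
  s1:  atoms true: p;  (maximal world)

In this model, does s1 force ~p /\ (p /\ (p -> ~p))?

No

s1 ||-/- ~p /\ (p /\ (p -> ~p)) since s1 fails ~p.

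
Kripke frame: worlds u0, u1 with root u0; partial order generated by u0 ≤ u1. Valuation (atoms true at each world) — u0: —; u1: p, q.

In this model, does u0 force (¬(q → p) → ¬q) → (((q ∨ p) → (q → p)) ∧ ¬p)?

u0 ⊮ (¬(q → p) → ¬q) → (((q ∨ p) → (q → p)) ∧ ¬p): already at u0 itself, u0 ⊩ ¬(q → p) → ¬q but u0 ⊮ ((q ∨ p) → (q → p)) ∧ ¬p.
u0 ⊮ ((q ∨ p) → (q → p)) ∧ ¬p since u0 fails ¬p.

No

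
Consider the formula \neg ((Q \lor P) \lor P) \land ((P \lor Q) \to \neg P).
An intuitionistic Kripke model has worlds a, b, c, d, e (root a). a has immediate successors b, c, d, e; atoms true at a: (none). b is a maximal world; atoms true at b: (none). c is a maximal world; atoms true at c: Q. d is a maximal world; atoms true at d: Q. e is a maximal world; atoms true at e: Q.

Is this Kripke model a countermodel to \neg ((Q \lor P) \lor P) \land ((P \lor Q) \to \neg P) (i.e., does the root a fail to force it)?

a \nVdash \neg ((Q \lor P) \lor P) \land ((P \lor Q) \to \neg P) since a fails \neg ((Q \lor P) \lor P).
So the root a does not force \neg ((Q \lor P) \lor P) \land ((P \lor Q) \to \neg P); the model is a countermodel.

Yes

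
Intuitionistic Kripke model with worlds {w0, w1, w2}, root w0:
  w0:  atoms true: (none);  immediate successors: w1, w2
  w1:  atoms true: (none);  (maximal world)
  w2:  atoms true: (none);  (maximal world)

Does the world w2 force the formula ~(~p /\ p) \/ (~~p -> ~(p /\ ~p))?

w2 ||- ~(~p /\ p) \/ (~~p -> ~(p /\ ~p)) via the disjunct ~(~p /\ p).

Yes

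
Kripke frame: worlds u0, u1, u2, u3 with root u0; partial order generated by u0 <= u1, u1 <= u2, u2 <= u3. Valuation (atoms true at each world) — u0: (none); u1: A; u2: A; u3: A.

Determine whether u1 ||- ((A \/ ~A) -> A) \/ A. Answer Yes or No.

Yes

u1 ||- ((A \/ ~A) -> A) \/ A via the disjunct (A \/ ~A) -> A.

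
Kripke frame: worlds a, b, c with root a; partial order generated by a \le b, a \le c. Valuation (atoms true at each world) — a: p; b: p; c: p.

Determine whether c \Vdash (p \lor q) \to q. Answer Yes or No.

c \nVdash (p \lor q) \to q: already at c itself, c \Vdash p \lor q but c \nVdash q.
c lacks atom q, so c \nVdash q.

No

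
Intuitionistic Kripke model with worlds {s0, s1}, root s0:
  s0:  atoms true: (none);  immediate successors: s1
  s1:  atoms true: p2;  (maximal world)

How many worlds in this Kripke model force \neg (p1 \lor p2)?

s0: does not force it — s0 \nVdash \neg (p1 \lor p2) since s1 is accessible from s0 and s1 \Vdash p1 \lor p2.
s1: does not force it — s1 \nVdash \neg (p1 \lor p2) since s1 is accessible from s1 and s1 \Vdash p1 \lor p2.
Worlds forcing the formula: { }.

0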